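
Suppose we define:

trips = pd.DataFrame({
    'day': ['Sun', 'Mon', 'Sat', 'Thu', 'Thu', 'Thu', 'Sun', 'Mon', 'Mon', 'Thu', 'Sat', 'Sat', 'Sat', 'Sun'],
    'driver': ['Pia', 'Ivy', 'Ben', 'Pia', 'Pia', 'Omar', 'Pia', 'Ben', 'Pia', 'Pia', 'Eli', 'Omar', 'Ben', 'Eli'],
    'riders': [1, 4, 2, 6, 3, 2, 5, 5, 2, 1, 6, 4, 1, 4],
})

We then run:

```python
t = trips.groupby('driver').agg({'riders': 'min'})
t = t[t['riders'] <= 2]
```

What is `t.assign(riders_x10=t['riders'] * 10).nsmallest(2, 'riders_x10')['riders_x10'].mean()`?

group by driver, min of riders:
        riders
driver        
Ben          1
Eli          4
Ivy          4
Omar         2
Pia          1
filter rows where riders <= 2:
        riders
driver        
Ben          1
Omar         2
Pia          1
add column riders_x10 = t['riders'] * 10:
        riders  riders_x10
driver                    
Ben          1          10
Omar         2          20
Pia          1          10
take 2 rows with smallest riders_x10:
        riders  riders_x10
driver                    
Ben          1          10
Pia          1          10
Finally, mean of column 'riders_x10' = 10.0.

10.0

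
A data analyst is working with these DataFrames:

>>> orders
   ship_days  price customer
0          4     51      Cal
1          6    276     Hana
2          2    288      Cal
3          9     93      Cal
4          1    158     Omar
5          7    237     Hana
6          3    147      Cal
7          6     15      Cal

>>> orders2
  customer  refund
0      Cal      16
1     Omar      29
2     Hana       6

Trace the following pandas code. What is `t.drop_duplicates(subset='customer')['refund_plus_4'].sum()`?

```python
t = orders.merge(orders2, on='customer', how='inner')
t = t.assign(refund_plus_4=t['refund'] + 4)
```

63

merge on 'customer' (how='inner') → 8 rows:
   ship_days  price customer  refund
0          4     51      Cal      16
1          6    276     Hana       6
2          2    288      Cal      16
3          9     93      Cal      16
4          1    158     Omar      29
5          7    237     Hana       6
6          3    147      Cal      16
7          6     15      Cal      16
add column refund_plus_4 = t['refund'] + 4:
   ship_days  price customer  refund  refund_plus_4
0          4     51      Cal      16             20
1          6    276     Hana       6             10
2          2    288      Cal      16             20
3          9     93      Cal      16             20
4          1    158     Omar      29             33
5          7    237     Hana       6             10
6          3    147      Cal      16             20
7          6     15      Cal      16             20
drop duplicate customer (keep=first):
   ship_days  price customer  refund  refund_plus_4
0          4     51      Cal      16             20
1          6    276     Hana       6             10
4          1    158     Omar      29             33
Hence 63.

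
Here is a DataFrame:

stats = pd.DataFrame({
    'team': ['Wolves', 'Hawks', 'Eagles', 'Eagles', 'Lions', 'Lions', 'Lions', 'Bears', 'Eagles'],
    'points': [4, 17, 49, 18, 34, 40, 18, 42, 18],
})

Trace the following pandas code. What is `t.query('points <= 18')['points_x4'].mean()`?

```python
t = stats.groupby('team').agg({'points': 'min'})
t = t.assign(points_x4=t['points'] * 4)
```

57.0

group by team, min of points:
        points
team          
Bears       42
Eagles      18
Hawks       17
Lions       18
Wolves       4
add column points_x4 = t['points'] * 4:
        points  points_x4
team                     
Bears       42        168
Eagles      18         72
Hawks       17         68
Lions       18         72
Wolves       4         16
filter rows where points <= 18:
        points  points_x4
team                     
Eagles      18         72
Hawks       17         68
Lions       18         72
Wolves       4         16
The mean of column 'points_x4' is 57.0.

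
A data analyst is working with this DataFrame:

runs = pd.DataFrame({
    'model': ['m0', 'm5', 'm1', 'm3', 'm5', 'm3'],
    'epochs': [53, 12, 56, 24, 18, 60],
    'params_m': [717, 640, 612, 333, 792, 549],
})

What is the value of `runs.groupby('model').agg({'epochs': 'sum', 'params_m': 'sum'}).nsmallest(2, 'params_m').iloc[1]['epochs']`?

53

group by model: sum(epochs), sum(params_m):
       epochs  params_m
model                  
m0         53       717
m1         56       612
m3         84       882
m5         30      1432
take 2 rows with smallest params_m:
       epochs  params_m
model                  
m1         56       612
m0         53       717
Hence 53.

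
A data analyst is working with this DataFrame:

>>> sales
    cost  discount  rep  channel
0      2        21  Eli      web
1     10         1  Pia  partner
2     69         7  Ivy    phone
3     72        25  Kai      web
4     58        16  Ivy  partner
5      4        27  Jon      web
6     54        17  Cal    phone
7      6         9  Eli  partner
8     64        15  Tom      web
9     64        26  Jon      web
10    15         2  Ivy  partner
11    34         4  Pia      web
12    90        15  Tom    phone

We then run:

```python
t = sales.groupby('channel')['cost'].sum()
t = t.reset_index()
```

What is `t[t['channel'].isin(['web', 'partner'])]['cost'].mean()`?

164.5

group by channel, sum of cost:
channel
partner     89
phone      213
web        240
Name: cost, dtype: int64
reset_index():
   channel  cost
0  partner    89
1    phone   213
2      web   240
filter rows where channel in ['web', 'partner']:
   channel  cost
0  partner    89
2      web   240
Taking the mean of column 'cost' gives 164.5.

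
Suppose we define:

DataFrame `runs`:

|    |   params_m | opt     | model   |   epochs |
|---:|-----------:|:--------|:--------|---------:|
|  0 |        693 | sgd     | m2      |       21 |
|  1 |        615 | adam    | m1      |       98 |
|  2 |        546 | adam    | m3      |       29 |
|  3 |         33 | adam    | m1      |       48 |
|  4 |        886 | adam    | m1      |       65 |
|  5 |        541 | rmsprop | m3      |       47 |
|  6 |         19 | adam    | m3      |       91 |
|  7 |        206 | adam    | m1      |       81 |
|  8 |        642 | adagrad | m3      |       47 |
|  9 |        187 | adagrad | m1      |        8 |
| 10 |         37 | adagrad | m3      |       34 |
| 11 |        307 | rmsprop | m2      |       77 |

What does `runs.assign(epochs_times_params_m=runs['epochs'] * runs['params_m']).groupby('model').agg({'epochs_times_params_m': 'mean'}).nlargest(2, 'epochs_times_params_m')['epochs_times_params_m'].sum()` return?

46621.2

add column epochs_times_params_m = runs['epochs'] * runs['params_m']:
    params_m      opt model  epochs  epochs_times_params_m
0        693      sgd    m2      21                  14553
1        615     adam    m1      98                  60270
2        546     adam    m3      29                  15834
3         33     adam    m1      48                   1584
4        886     adam    m1      65                  57590
5        541  rmsprop    m3      47                  25427
6         19     adam    m3      91                   1729
7        206     adam    m1      81                  16686
8        642  adagrad    m3      47                  30174
9        187  adagrad    m1       8                   1496
10        37  adagrad    m3      34                   1258
11       307  rmsprop    m2      77                  23639
group by model, mean of epochs_times_params_m:
       epochs_times_params_m
model                       
m1                   27525.2
m2                   19096.0
m3                   14884.4
take 2 rows with largest epochs_times_params_m:
       epochs_times_params_m
model                       
m1                   27525.2
m2                   19096.0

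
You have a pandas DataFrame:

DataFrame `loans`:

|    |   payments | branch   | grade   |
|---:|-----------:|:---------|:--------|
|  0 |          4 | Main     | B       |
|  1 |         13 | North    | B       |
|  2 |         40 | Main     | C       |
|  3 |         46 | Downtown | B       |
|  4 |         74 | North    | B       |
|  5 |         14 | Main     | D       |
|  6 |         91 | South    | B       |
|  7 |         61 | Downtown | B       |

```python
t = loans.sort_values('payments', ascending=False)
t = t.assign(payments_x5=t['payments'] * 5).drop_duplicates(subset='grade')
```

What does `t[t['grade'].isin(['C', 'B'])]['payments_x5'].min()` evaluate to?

200

sort by payments descending:
   payments    branch grade
6        91     South     B
4        74     North     B
7        61  Downtown     B
3        46  Downtown     B
2        40      Main     C
5        14      Main     D
1        13     North     B
0         4      Main     B
add column payments_x5 = t['payments'] * 5:
   payments    branch grade  payments_x5
6        91     South     B          455
4        74     North     B          370
7        61  Downtown     B          305
3        46  Downtown     B          230
2        40      Main     C          200
5        14      Main     D           70
1        13     North     B           65
0         4      Main     B           20
drop duplicate grade (keep=first):
   payments branch grade  payments_x5
6        91  South     B          455
2        40   Main     C          200
5        14   Main     D           70
filter rows where grade in ['C', 'B']:
   payments branch grade  payments_x5
6        91  South     B          455
2        40   Main     C          200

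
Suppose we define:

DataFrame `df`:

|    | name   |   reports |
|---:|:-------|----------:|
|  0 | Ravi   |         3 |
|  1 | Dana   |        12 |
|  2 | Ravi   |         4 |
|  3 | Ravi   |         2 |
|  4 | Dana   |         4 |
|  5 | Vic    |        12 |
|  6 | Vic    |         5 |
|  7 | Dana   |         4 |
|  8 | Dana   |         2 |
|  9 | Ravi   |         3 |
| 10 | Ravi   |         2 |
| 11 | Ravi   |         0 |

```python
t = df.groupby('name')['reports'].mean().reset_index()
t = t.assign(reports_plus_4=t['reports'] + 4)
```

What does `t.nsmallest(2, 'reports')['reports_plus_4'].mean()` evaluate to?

group by name, mean of reports:
name
Dana    5.500000
Ravi    2.333333
Vic     8.500000
Name: reports, dtype: float64
reset_index():
   name   reports
0  Dana  5.500000
1  Ravi  2.333333
2   Vic  8.500000
add column reports_plus_4 = t['reports'] + 4:
   name   reports  reports_plus_4
0  Dana  5.500000        9.500000
1  Ravi  2.333333        6.333333
2   Vic  8.500000       12.500000
take 2 rows with smallest reports:
   name   reports  reports_plus_4
1  Ravi  2.333333        6.333333
0  Dana  5.500000        9.500000
Hence 7.91666666667.

7.91666666667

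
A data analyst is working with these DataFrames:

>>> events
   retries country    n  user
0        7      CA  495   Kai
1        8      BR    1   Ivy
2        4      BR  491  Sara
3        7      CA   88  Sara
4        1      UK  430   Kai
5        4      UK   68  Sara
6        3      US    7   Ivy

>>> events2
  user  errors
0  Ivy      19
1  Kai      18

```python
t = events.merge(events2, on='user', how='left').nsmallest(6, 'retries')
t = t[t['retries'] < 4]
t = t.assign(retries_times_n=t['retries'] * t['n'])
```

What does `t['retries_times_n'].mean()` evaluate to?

225.5

merge on 'user' (how='left') → 7 rows:
   retries country    n  user  errors
0        7      CA  495   Kai    18.0
1        8      BR    1   Ivy    19.0
2        4      BR  491  Sara     NaN
3        7      CA   88  Sara     NaN
4        1      UK  430   Kai    18.0
5        4      UK   68  Sara     NaN
6        3      US    7   Ivy    19.0
take 6 rows with smallest retries:
   retries country    n  user  errors
4        1      UK  430   Kai    18.0
6        3      US    7   Ivy    19.0
2        4      BR  491  Sara     NaN
5        4      UK   68  Sara     NaN
0        7      CA  495   Kai    18.0
3        7      CA   88  Sara     NaN
filter rows where retries < 4:
   retries country    n user  errors
4        1      UK  430  Kai    18.0
6        3      US    7  Ivy    19.0
add column retries_times_n = t['retries'] * t['n']:
   retries country    n user  errors  retries_times_n
4        1      UK  430  Kai    18.0              430
6        3      US    7  Ivy    19.0               21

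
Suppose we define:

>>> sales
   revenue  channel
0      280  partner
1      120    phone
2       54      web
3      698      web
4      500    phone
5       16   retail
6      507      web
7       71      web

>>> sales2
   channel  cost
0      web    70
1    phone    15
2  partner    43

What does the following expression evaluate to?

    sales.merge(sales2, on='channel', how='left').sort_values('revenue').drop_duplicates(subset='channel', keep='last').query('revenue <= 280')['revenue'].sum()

merge on 'channel' (how='left') → 8 rows:
   revenue  channel  cost
0      280  partner  43.0
1      120    phone  15.0
2       54      web  70.0
3      698      web  70.0
4      500    phone  15.0
5       16   retail   NaN
6      507      web  70.0
7       71      web  70.0
sort by revenue:
   revenue  channel  cost
5       16   retail   NaN
2       54      web  70.0
7       71      web  70.0
1      120    phone  15.0
0      280  partner  43.0
4      500    phone  15.0
6      507      web  70.0
3      698      web  70.0
drop duplicate channel (keep=last):
   revenue  channel  cost
5       16   retail   NaN
0      280  partner  43.0
4      500    phone  15.0
3      698      web  70.0
filter rows where revenue <= 280:
   revenue  channel  cost
5       16   retail   NaN
0      280  partner  43.0

296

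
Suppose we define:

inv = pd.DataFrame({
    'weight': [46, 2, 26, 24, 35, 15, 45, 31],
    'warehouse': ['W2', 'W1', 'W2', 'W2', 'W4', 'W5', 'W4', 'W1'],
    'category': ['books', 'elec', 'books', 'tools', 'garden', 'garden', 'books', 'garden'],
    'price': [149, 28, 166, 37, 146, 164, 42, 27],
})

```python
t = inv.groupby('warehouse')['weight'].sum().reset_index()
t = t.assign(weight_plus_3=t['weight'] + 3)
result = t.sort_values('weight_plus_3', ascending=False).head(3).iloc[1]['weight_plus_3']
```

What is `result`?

83

group by warehouse, sum of weight:
warehouse
W1    33
W2    96
W4    80
W5    15
Name: weight, dtype: int64
reset_index():
  warehouse  weight
0        W1      33
1        W2      96
2        W4      80
3        W5      15
add column weight_plus_3 = t['weight'] + 3:
  warehouse  weight  weight_plus_3
0        W1      33             36
1        W2      96             99
2        W4      80             83
3        W5      15             18
sort by weight_plus_3 descending:
  warehouse  weight  weight_plus_3
1        W2      96             99
2        W4      80             83
0        W1      33             36
3        W5      15             18
take first 3 rows:
  warehouse  weight  weight_plus_3
1        W2      96             99
2        W4      80             83
0        W1      33             36
The value at position 1, column 'weight_plus_3' is 83.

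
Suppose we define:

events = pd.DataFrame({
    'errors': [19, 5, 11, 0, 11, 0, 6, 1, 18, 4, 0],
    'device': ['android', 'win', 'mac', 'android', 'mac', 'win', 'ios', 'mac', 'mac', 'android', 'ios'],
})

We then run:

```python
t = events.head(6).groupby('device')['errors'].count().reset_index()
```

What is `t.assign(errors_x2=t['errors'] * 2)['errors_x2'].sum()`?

take first 6 rows:
   errors   device
0      19  android
1       5      win
2      11      mac
3       0  android
4      11      mac
5       0      win
group by device, count of errors:
device
android    2
mac        2
win        2
Name: errors, dtype: int64
reset_index():
    device  errors
0  android       2
1      mac       2
2      win       2
add column errors_x2 = t['errors'] * 2:
    device  errors  errors_x2
0  android       2          4
1      mac       2          4
2      win       2          4
Finally, sum of column 'errors_x2' = 12.

12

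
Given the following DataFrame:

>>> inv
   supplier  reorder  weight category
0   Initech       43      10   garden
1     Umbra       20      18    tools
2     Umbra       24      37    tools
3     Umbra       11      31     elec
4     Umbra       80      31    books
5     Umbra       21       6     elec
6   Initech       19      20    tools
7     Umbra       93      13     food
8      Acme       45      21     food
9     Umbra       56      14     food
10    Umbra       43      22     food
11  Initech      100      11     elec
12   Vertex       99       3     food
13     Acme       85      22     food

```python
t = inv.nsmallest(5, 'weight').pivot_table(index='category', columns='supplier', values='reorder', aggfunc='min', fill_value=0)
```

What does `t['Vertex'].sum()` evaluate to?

99

take 5 rows with smallest weight:
   supplier  reorder  weight category
12   Vertex       99       3     food
5     Umbra       21       6     elec
0   Initech       43      10   garden
11  Initech      100      11     elec
7     Umbra       93      13     food
pivot: rows=category, cols=supplier, min(reorder):
supplier  Initech  Umbra  Vertex
category                        
elec          100     21       0
food            0     93      99
garden         43      0       0
Hence 99.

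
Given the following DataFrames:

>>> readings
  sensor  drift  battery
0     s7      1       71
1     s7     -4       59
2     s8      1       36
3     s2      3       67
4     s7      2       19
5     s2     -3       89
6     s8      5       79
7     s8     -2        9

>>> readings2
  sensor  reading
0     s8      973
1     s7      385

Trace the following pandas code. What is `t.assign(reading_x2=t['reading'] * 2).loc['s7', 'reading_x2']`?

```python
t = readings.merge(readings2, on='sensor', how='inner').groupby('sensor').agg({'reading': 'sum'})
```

2310

merge on 'sensor' (how='inner') → 6 rows:
  sensor  drift  battery  reading
0     s7      1       71      385
1     s7     -4       59      385
2     s8      1       36      973
3     s7      2       19      385
4     s8      5       79      973
5     s8     -2        9      973
group by sensor, sum of reading:
        reading
sensor         
s7         1155
s8         2919
add column reading_x2 = t['reading'] * 2:
        reading  reading_x2
sensor                     
s7         1155        2310
s8         2919        5838
Finally, value at row 's7', column 'reading_x2' = 2310.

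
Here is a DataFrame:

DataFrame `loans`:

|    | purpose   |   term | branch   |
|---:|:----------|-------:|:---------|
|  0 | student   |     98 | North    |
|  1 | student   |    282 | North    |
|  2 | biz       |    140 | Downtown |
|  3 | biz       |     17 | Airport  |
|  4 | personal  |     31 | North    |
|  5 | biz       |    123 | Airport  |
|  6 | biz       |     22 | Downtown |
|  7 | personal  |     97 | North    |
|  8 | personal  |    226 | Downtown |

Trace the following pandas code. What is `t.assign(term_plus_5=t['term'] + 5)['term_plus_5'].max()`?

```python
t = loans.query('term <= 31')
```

36

filter rows where term <= 31:
    purpose  term    branch
3       biz    17   Airport
4  personal    31     North
6       biz    22  Downtown
add column term_plus_5 = t['term'] + 5:
    purpose  term    branch  term_plus_5
3       biz    17   Airport           22
4  personal    31     North           36
6       biz    22  Downtown           27
The max of column 'term_plus_5' is 36.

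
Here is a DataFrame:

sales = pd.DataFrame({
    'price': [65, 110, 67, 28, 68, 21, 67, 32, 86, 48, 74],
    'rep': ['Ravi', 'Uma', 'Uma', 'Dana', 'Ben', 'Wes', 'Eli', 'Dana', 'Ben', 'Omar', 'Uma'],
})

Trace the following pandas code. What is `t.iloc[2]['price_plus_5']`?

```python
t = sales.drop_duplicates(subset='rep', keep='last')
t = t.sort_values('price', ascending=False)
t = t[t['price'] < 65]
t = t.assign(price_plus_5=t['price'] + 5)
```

drop duplicate rep (keep=last):
    price   rep
0      65  Ravi
5      21   Wes
6      67   Eli
7      32  Dana
8      86   Ben
9      48  Omar
10     74   Uma
sort by price descending:
    price   rep
8      86   Ben
10     74   Uma
6      67   Eli
0      65  Ravi
9      48  Omar
7      32  Dana
5      21   Wes
filter rows where price < 65:
   price   rep
9     48  Omar
7     32  Dana
5     21   Wes
add column price_plus_5 = t['price'] + 5:
   price   rep  price_plus_5
9     48  Omar            53
7     32  Dana            37
5     21   Wes            26
Hence 26.

26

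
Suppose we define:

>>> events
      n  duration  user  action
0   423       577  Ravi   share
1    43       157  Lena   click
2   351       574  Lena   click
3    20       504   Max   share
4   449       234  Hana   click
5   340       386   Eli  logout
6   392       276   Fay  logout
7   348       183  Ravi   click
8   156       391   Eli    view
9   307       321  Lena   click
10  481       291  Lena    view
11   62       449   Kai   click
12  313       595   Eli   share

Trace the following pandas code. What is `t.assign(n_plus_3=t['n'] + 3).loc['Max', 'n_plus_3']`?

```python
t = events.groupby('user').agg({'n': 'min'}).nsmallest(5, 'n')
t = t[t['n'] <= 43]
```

group by user, min of n:
        n
user     
Eli   156
Fay   392
Hana  449
Kai    62
Lena   43
Max    20
Ravi  348
take 5 rows with smallest n:
        n
user     
Max    20
Lena   43
Kai    62
Eli   156
Ravi  348
filter rows where n <= 43:
       n
user    
Max   20
Lena  43
add column n_plus_3 = t['n'] + 3:
       n  n_plus_3
user              
Max   20        23
Lena  43        46
The value at row 'Max', column 'n_plus_3' is 23.

23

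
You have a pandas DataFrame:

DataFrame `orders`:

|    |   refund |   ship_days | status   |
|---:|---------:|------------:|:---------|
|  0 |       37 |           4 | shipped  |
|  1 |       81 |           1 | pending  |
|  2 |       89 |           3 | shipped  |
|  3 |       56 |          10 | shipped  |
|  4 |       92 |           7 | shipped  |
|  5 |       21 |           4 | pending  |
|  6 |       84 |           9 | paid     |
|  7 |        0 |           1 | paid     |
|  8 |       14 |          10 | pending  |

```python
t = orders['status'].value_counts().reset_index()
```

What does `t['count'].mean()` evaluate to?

value_counts of status:
status
shipped    4
pending    3
paid       2
Name: count, dtype: int64
reset_index():
    status  count
0  shipped      4
1  pending      3
2     paid      2
Reading off the mean of column 'count', we get 3.0.

3.0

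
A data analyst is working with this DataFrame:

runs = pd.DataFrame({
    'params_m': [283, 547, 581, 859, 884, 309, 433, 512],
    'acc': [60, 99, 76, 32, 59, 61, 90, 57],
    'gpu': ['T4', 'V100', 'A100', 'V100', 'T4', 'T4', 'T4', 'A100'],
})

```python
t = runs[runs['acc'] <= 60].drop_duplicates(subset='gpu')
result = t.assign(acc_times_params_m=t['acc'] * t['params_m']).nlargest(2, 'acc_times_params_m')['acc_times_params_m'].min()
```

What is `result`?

27488

filter rows where acc <= 60:
   params_m  acc   gpu
0       283   60    T4
3       859   32  V100
4       884   59    T4
7       512   57  A100
drop duplicate gpu (keep=first):
   params_m  acc   gpu
0       283   60    T4
3       859   32  V100
7       512   57  A100
add column acc_times_params_m = t['acc'] * t['params_m']:
   params_m  acc   gpu  acc_times_params_m
0       283   60    T4               16980
3       859   32  V100               27488
7       512   57  A100               29184
take 2 rows with largest acc_times_params_m:
   params_m  acc   gpu  acc_times_params_m
7       512   57  A100               29184
3       859   32  V100               27488
Taking the min of column 'acc_times_params_m' gives 27488.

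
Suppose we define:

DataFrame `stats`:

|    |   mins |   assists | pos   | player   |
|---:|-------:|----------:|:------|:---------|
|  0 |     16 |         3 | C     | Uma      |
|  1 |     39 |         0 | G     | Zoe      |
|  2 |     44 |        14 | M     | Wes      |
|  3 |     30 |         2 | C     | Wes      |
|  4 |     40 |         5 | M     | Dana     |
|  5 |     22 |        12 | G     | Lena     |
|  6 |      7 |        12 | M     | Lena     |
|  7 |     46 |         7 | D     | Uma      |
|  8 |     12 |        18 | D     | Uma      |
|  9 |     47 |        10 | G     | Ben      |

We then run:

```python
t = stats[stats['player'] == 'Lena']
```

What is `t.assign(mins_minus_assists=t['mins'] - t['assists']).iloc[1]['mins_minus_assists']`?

filter rows where player == 'Lena':
   mins  assists pos player
5    22       12   G   Lena
6     7       12   M   Lena
add column mins_minus_assists = t['mins'] - t['assists']:
   mins  assists pos player  mins_minus_assists
5    22       12   G   Lena                  10
6     7       12   M   Lena                  -5
Finally, value at position 1, column 'mins_minus_assists' = -5.

-5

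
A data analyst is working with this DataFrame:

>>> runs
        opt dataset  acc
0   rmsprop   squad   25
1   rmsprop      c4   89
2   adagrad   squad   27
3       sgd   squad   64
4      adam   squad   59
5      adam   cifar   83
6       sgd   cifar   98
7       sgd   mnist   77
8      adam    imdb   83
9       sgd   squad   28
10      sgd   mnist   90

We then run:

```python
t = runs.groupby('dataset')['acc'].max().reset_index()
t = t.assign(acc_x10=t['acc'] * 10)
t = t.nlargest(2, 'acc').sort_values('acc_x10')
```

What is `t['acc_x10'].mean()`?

group by dataset, max of acc:
dataset
c4       89
cifar    98
imdb     83
mnist    90
squad    64
Name: acc, dtype: int64
reset_index():
  dataset  acc
0      c4   89
1   cifar   98
2    imdb   83
3   mnist   90
4   squad   64
add column acc_x10 = t['acc'] * 10:
  dataset  acc  acc_x10
0      c4   89      890
1   cifar   98      980
2    imdb   83      830
3   mnist   90      900
4   squad   64      640
take 2 rows with largest acc:
  dataset  acc  acc_x10
1   cifar   98      980
3   mnist   90      900
sort by acc_x10:
  dataset  acc  acc_x10
3   mnist   90      900
1   cifar   98      980
The mean of column 'acc_x10' is 940.0.

940.0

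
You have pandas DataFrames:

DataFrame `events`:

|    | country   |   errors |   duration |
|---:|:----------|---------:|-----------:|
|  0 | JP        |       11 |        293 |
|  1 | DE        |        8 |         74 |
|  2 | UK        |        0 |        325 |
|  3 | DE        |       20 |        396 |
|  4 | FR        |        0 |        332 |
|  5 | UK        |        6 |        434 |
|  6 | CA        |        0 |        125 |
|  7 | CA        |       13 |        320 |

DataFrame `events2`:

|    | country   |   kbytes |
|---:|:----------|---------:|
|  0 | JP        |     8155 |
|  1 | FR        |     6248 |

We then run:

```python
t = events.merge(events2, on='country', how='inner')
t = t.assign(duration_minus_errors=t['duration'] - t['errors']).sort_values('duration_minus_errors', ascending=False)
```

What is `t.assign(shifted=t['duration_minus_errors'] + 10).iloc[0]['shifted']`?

merge on 'country' (how='inner') → 2 rows:
  country  errors  duration  kbytes
0      JP      11       293    8155
1      FR       0       332    6248
add column duration_minus_errors = t['duration'] - t['errors']:
  country  errors  duration  kbytes  duration_minus_errors
0      JP      11       293    8155                    282
1      FR       0       332    6248                    332
sort by duration_minus_errors descending:
  country  errors  duration  kbytes  duration_minus_errors
1      FR       0       332    6248                    332
0      JP      11       293    8155                    282
add column shifted = t['duration_minus_errors'] + 10:
  country  errors  duration  kbytes  duration_minus_errors  shifted
1      FR       0       332    6248                    332      342
0      JP      11       293    8155                    282      292

342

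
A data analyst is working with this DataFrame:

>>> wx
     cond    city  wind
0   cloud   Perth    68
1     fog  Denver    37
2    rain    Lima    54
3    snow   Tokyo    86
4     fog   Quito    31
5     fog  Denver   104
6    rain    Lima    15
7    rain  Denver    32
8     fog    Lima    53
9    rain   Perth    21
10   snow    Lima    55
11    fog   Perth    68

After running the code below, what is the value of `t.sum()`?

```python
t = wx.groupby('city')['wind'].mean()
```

271.25

group by city, mean of wind:
city
Denver    57.666667
Lima      44.250000
Perth     52.333333
Quito     31.000000
Tokyo     86.000000
Name: wind, dtype: float64
Finally, sum of the resulting series = 271.25.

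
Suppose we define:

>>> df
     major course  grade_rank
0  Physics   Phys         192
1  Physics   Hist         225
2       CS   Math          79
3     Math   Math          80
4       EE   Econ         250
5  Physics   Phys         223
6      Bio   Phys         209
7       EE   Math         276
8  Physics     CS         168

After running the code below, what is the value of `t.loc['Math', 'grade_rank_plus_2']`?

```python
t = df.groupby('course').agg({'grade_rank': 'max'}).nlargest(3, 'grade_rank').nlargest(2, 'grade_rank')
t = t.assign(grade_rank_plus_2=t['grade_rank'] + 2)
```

group by course, max of grade_rank:
        grade_rank
course            
CS             168
Econ           250
Hist           225
Math           276
Phys           223
take 3 rows with largest grade_rank:
        grade_rank
course            
Math           276
Econ           250
Hist           225
take 2 rows with largest grade_rank:
        grade_rank
course            
Math           276
Econ           250
add column grade_rank_plus_2 = t['grade_rank'] + 2:
        grade_rank  grade_rank_plus_2
course                               
Math           276                278
Econ           250                252
The value at row 'Math', column 'grade_rank_plus_2' is 278.

278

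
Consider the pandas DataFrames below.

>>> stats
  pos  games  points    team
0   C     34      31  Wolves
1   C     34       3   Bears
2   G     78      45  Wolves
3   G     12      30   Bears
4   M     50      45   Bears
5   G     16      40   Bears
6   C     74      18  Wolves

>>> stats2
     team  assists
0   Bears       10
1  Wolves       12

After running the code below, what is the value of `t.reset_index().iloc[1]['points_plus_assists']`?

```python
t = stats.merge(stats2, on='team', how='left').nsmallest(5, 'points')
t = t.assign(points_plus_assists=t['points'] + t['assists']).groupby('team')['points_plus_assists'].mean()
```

36.5

merge on 'team' (how='left') → 7 rows:
  pos  games  points    team  assists
0   C     34      31  Wolves       12
1   C     34       3   Bears       10
2   G     78      45  Wolves       12
3   G     12      30   Bears       10
4   M     50      45   Bears       10
5   G     16      40   Bears       10
6   C     74      18  Wolves       12
take 5 rows with smallest points:
  pos  games  points    team  assists
1   C     34       3   Bears       10
6   C     74      18  Wolves       12
3   G     12      30   Bears       10
0   C     34      31  Wolves       12
5   G     16      40   Bears       10
add column points_plus_assists = t['points'] + t['assists']:
  pos  games  points    team  assists  points_plus_assists
1   C     34       3   Bears       10                   13
6   C     74      18  Wolves       12                   30
3   G     12      30   Bears       10                   40
0   C     34      31  Wolves       12                   43
5   G     16      40   Bears       10                   50
group by team, mean of points_plus_assists:
team
Bears     34.333333
Wolves    36.500000
Name: points_plus_assists, dtype: float64
reset_index():
     team  points_plus_assists
0   Bears            34.333333
1  Wolves            36.500000
Hence 36.5.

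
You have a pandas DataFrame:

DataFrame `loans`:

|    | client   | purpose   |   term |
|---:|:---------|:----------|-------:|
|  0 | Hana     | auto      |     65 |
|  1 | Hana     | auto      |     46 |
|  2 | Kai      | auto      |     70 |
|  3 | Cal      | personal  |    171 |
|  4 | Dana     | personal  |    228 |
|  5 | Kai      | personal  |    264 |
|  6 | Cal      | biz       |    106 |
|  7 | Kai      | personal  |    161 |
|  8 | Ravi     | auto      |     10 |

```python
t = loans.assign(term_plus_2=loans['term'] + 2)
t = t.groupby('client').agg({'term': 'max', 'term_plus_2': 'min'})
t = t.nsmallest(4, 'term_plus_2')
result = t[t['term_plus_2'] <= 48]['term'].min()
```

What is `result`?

10

add column term_plus_2 = loans['term'] + 2:
  client   purpose  term  term_plus_2
0   Hana      auto    65           67
1   Hana      auto    46           48
2    Kai      auto    70           72
3    Cal  personal   171          173
4   Dana  personal   228          230
5    Kai  personal   264          266
6    Cal       biz   106          108
7    Kai  personal   161          163
8   Ravi      auto    10           12
group by client: max(term), min(term_plus_2):
        term  term_plus_2
client                   
Cal      171          108
Dana     228          230
Hana      65           48
Kai      264           72
Ravi      10           12
take 4 rows with smallest term_plus_2:
        term  term_plus_2
client                   
Ravi      10           12
Hana      65           48
Kai      264           72
Cal      171          108
filter rows where term_plus_2 <= 48:
        term  term_plus_2
client                   
Ravi      10           12
Hana      65           48
min of column 'term' → 10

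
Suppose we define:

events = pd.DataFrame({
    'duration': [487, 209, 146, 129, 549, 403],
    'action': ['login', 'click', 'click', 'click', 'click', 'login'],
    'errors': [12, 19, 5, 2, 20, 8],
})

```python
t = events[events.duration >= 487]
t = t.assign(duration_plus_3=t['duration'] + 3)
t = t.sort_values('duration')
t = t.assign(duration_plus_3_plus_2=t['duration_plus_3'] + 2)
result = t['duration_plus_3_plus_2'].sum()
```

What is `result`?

filter rows where duration >= 487:
   duration action  errors
0       487  login      12
4       549  click      20
add column duration_plus_3 = t['duration'] + 3:
   duration action  errors  duration_plus_3
0       487  login      12              490
4       549  click      20              552
sort by duration:
   duration action  errors  duration_plus_3
0       487  login      12              490
4       549  click      20              552
add column duration_plus_3_plus_2 = t['duration_plus_3'] + 2:
   duration action  errors  duration_plus_3  duration_plus_3_plus_2
0       487  login      12              490                     492
4       549  click      20              552                     554
Then the sum of column 'duration_plus_3_plus_2': 1046

1046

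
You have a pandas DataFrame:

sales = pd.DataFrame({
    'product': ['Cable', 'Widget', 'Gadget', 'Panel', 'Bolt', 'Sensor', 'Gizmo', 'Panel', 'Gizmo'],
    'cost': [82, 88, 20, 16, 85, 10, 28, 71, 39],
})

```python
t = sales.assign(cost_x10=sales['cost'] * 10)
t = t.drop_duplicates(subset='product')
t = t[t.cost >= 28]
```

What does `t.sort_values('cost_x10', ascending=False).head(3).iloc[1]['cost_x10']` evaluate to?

add column cost_x10 = sales['cost'] * 10:
  product  cost  cost_x10
0   Cable    82       820
1  Widget    88       880
2  Gadget    20       200
3   Panel    16       160
4    Bolt    85       850
5  Sensor    10       100
6   Gizmo    28       280
7   Panel    71       710
8   Gizmo    39       390
drop duplicate product (keep=first):
  product  cost  cost_x10
0   Cable    82       820
1  Widget    88       880
2  Gadget    20       200
3   Panel    16       160
4    Bolt    85       850
5  Sensor    10       100
6   Gizmo    28       280
filter rows where cost >= 28:
  product  cost  cost_x10
0   Cable    82       820
1  Widget    88       880
4    Bolt    85       850
6   Gizmo    28       280
sort by cost_x10 descending:
  product  cost  cost_x10
1  Widget    88       880
4    Bolt    85       850
0   Cable    82       820
6   Gizmo    28       280
take first 3 rows:
  product  cost  cost_x10
1  Widget    88       880
4    Bolt    85       850
0   Cable    82       820
Then the value at position 1, column 'cost_x10': 850

850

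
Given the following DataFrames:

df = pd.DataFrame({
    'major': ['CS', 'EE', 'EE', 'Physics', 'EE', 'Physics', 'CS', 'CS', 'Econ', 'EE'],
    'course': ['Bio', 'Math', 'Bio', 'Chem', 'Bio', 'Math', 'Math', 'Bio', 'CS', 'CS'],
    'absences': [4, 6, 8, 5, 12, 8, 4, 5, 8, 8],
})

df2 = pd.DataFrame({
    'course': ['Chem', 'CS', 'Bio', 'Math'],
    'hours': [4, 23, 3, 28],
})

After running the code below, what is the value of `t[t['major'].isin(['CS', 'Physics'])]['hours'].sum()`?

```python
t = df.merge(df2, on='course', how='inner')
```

merge on 'course' (how='inner') → 10 rows:
     major course  absences  hours
0       CS    Bio         4      3
1       EE   Math         6     28
2       EE    Bio         8      3
3  Physics   Chem         5      4
4       EE    Bio        12      3
5  Physics   Math         8     28
6       CS   Math         4     28
7       CS    Bio         5      3
8     Econ     CS         8     23
9       EE     CS         8     23
filter rows where major in ['CS', 'Physics']:
     major course  absences  hours
0       CS    Bio         4      3
3  Physics   Chem         5      4
5  Physics   Math         8     28
6       CS   Math         4     28
7       CS    Bio         5      3
So sum() = 66.

66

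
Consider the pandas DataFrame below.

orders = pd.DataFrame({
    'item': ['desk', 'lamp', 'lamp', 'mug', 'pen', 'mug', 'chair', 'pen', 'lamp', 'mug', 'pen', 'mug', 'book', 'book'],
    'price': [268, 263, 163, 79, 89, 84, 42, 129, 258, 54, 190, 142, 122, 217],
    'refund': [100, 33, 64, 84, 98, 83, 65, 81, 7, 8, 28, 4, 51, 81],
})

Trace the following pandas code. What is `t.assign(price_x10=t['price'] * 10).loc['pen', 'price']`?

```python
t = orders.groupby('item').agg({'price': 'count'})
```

3

group by item, count of price:
       price
item        
book       2
chair      1
desk       1
lamp       3
mug        4
pen        3
add column price_x10 = t['price'] * 10:
       price  price_x10
item                   
book       2         20
chair      1         10
desk       1         10
lamp       3         30
mug        4         40
pen        3         30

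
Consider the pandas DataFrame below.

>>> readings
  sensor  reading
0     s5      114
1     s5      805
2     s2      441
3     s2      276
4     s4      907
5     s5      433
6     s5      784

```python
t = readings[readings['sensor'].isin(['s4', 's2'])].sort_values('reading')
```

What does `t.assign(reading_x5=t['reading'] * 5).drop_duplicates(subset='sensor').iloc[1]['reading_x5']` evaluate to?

4535

filter rows where sensor in ['s4', 's2']:
  sensor  reading
2     s2      441
3     s2      276
4     s4      907
sort by reading:
  sensor  reading
3     s2      276
2     s2      441
4     s4      907
add column reading_x5 = t['reading'] * 5:
  sensor  reading  reading_x5
3     s2      276        1380
2     s2      441        2205
4     s4      907        4535
drop duplicate sensor (keep=first):
  sensor  reading  reading_x5
3     s2      276        1380
4     s4      907        4535
Taking the value at position 1, column 'reading_x5' gives 4535.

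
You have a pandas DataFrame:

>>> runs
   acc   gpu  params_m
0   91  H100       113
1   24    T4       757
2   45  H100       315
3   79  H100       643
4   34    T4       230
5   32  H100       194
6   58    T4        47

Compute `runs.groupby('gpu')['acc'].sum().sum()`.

363

group by gpu, sum of acc:
gpu
H100    247
T4      116
Name: acc, dtype: int64
The sum of the resulting series is 363.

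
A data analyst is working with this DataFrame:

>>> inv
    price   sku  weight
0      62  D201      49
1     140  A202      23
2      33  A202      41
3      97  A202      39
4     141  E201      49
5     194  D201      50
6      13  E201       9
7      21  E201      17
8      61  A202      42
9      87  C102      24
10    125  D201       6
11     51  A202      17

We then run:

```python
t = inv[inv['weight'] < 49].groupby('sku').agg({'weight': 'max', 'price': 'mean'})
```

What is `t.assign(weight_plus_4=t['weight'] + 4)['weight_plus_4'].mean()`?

filter rows where weight < 49:
    price   sku  weight
1     140  A202      23
2      33  A202      41
3      97  A202      39
6      13  E201       9
7      21  E201      17
8      61  A202      42
9      87  C102      24
10    125  D201       6
11     51  A202      17
group by sku: max(weight), mean(price):
      weight  price
sku                
A202      42   76.4
C102      24   87.0
D201       6  125.0
E201      17   17.0
add column weight_plus_4 = t['weight'] + 4:
      weight  price  weight_plus_4
sku                               
A202      42   76.4             46
C102      24   87.0             28
D201       6  125.0             10
E201      17   17.0             21
The mean of column 'weight_plus_4' is 26.25.

26.25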